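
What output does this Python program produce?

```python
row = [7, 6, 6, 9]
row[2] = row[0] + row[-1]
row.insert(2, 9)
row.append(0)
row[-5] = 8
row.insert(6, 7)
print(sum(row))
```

row[2] = row[0]+row[-1] = 7+9 = 16 → [7, 6, 16, 9]
insert 9 at 2 → [7, 6, 9, 16, 9]
append 0 → [7, 6, 9, 16, 9, 0]
row[-5] = 8 → [7, 8, 9, 16, 9, 0]
insert 7 at 6 → [7, 8, 9, 16, 9, 0, 7]
sum = 56

56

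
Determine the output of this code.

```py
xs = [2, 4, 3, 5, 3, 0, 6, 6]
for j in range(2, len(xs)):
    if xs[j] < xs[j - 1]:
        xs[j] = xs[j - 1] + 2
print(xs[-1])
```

j=2: 3<4, xs[2] = 4+2 = 6 → [2, 4, 6, 5, 3, 0, 6, 6]
j=3: 5<6, xs[3] = 6+2 = 8 → [2, 4, 6, 8, 3, 0, 6, 6]
j=4: 3<8, xs[4] = 8+2 = 10 → [2, 4, 6, 8, 10, 0, 6, 6]
j=5: 0<10, xs[5] = 10+2 = 12 → [2, 4, 6, 8, 10, 12, 6, 6]
j=6: 6<12, xs[6] = 12+2 = 14 → [2, 4, 6, 8, 10, 12, 14, 6]
j=7: 6<14, xs[7] = 14+2 = 16 → [2, 4, 6, 8, 10, 12, 14, 16]

16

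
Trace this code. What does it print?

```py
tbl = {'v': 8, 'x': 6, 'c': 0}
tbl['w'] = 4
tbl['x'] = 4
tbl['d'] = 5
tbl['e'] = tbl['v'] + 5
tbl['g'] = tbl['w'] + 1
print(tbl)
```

{'v': 8, 'x': 4, 'c': 0, 'w': 4, 'd': 5, 'e': 13, 'g': 5}

tbl['w'] = 4 → {'v': 8, 'x': 6, 'c': 0, 'w': 4}
tbl['x'] = 4 → {'v': 8, 'x': 4, 'c': 0, 'w': 4}
tbl['d'] = 5 → {'v': 8, 'x': 4, 'c': 0, 'w': 4, 'd': 5}
tbl['e'] = tbl['v']+5 = 13 → {'v': 8, 'x': 4, 'c': 0, 'w': 4, 'd': 5, 'e': 13}
tbl['g'] = tbl['w']+1 = 5 → {'v': 8, 'x': 4, 'c': 0, 'w': 4, 'd': 5, 'e': 13, 'g': 5}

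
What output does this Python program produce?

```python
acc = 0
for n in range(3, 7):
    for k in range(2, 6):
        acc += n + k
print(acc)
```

128

n=3,k=2: acc = 0+5 = 5
n=3,k=3: acc = 5+6 = 11
n=3,k=4: acc = 11+7 = 18
n=3,k=5: acc = 18+8 = 26
n=4,k=2: acc = 26+6 = 32
n=4,k=3: acc = 32+7 = 39
n=4,k=4: acc = 39+8 = 47
n=4,k=5: acc = 47+9 = 56
n=5,k=2: acc = 56+7 = 63
n=5,k=3: acc = 63+8 = 71
n=5,k=4: acc = 71+9 = 80
n=5,k=5: acc = 80+10 = 90
n=6,k=2: acc = 90+8 = 98
n=6,k=3: acc = 98+9 = 107
n=6,k=4: acc = 107+10 = 117
n=6,k=5: acc = 117+11 = 128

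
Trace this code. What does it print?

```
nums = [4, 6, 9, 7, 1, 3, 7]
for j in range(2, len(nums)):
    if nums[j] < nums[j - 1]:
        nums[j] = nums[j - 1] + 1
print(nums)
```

j=2: 9>=6, unchanged → [4, 6, 9, 7, 1, 3, 7]
j=3: 7<9, nums[3] = 9+1 = 10 → [4, 6, 9, 10, 1, 3, 7]
j=4: 1<10, nums[4] = 10+1 = 11 → [4, 6, 9, 10, 11, 3, 7]
j=5: 3<11, nums[5] = 11+1 = 12 → [4, 6, 9, 10, 11, 12, 7]
j=6: 7<12, nums[6] = 12+1 = 13 → [4, 6, 9, 10, 11, 12, 13]

[4, 6, 9, 10, 11, 12, 13]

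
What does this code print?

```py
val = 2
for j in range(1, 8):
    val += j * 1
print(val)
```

30

j=1: val = 2+1*1 = 3
j=2: val = 3+2*1 = 5
j=3: val = 5+3*1 = 8
j=4: val = 8+4*1 = 12
j=5: val = 12+5*1 = 17
j=6: val = 17+6*1 = 23
j=7: val = 23+7*1 = 30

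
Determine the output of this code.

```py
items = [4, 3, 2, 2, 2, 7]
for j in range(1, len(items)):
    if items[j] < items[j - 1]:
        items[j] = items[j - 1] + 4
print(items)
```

j=1: 3<4, items[1] = 4+4 = 8 → [4, 8, 2, 2, 2, 7]
j=2: 2<8, items[2] = 8+4 = 12 → [4, 8, 12, 2, 2, 7]
j=3: 2<12, items[3] = 12+4 = 16 → [4, 8, 12, 16, 2, 7]
j=4: 2<16, items[4] = 16+4 = 20 → [4, 8, 12, 16, 20, 7]
j=5: 7<20, items[5] = 20+4 = 24 → [4, 8, 12, 16, 20, 24]

[4, 8, 12, 16, 20, 24]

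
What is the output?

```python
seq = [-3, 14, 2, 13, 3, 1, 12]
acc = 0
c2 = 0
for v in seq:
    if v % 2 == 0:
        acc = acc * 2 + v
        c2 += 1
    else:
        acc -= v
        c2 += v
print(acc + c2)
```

79

v=-3: not even, acc = 0-(-3) = 3; c2=-3
v=14: even, acc = 3*2+14 = 20; c2=-2
v=2: even, acc = 20*2+2 = 42; c2=-1
v=13: not even, acc = 42-13 = 29; c2=12
v=3: not even, acc = 29-3 = 26; c2=15
v=1: not even, acc = 26-1 = 25; c2=16
v=12: even, acc = 25*2+12 = 62; c2=17
acc+c2 = 62+17 = 79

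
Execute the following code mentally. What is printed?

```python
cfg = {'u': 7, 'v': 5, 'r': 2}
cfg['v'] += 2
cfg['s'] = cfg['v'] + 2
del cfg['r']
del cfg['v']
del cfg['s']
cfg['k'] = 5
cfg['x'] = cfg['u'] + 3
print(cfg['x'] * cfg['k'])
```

cfg['v'] = 5+2 = 7 → {'u': 7, 'v': 7, 'r': 2}
cfg['s'] = cfg['v']+2 = 9 → {'u': 7, 'v': 7, 'r': 2, 's': 9}
del 'r' → {'u': 7, 'v': 7, 's': 9}
del 'v' → {'u': 7, 's': 9}
del 's' → {'u': 7}
cfg['k'] = 5 → {'u': 7, 'k': 5}
cfg['x'] = cfg['u']+3 = 10 → {'u': 7, 'k': 5, 'x': 10}
cfg['x']*cfg['k'] = 10*5 = 50

50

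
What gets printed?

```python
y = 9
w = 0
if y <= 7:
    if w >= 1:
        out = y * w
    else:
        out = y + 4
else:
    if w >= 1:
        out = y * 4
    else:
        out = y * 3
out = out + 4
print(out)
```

y=9, w=0
y <= 7 is False; w >= 1 is False
→ out = y * 3 = 27
out = 27+4 = 31

31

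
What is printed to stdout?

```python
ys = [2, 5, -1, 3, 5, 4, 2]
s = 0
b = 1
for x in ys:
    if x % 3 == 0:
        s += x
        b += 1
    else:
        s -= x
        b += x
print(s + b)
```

x=2: not %3==0, s = 0-2 = -2; b=3
x=5: not %3==0, s = (-2)-5 = -7; b=8
x=-1: not %3==0, s = (-7)-(-1) = -6; b=7
x=3: %3==0, s = (-6)+3 = -3; b=8
x=5: not %3==0, s = (-3)-5 = -8; b=13
x=4: not %3==0, s = (-8)-4 = -12; b=17
x=2: not %3==0, s = (-12)-2 = -14; b=19
s+b = (-14)+19 = 5

5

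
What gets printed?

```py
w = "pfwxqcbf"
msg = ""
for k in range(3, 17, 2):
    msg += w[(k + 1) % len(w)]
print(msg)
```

k=3: add w[4]='q' → 'q'
k=5: add w[6]='b' → 'qb'
k=7: add w[0]='p' → 'qbp'
k=9: add w[2]='w' → 'qbpw'
k=11: add w[4]='q' → 'qbpwq'
k=13: add w[6]='b' → 'qbpwqb'
k=15: add w[0]='p' → 'qbpwqbp'

qbpwqbp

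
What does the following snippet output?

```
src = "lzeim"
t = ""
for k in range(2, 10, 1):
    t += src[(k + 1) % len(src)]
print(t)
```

imlzeiml

k=2: add src[3]='i' → 'i'
k=3: add src[4]='m' → 'im'
k=4: add src[0]='l' → 'iml'
k=5: add src[1]='z' → 'imlz'
k=6: add src[2]='e' → 'imlze'
k=7: add src[3]='i' → 'imlzei'
k=8: add src[4]='m' → 'imlzeim'
k=9: add src[0]='l' → 'imlzeiml'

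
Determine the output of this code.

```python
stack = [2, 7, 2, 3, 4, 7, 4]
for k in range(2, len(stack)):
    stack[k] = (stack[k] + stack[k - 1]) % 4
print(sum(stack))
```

k=2: stack[2] = (2+7)%4 = 1 → [2, 7, 1, 3, 4, 7, 4]
k=3: stack[3] = (3+1)%4 = 0 → [2, 7, 1, 0, 4, 7, 4]
k=4: stack[4] = (4+0)%4 = 0 → [2, 7, 1, 0, 0, 7, 4]
k=5: stack[5] = (7+0)%4 = 3 → [2, 7, 1, 0, 0, 3, 4]
k=6: stack[6] = (4+3)%4 = 3 → [2, 7, 1, 0, 0, 3, 3]
sum = 16

16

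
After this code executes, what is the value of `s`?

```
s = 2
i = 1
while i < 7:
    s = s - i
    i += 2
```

-7

i=1: s = 2-1 = 1
i=3: s = 1-3 = -2
i=5: s = (-2)-5 = -7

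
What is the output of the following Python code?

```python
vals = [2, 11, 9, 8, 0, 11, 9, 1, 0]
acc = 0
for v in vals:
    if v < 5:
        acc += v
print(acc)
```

v=2: <5, acc = 0+2 = 2
v=11: not <5
v=9: not <5
v=8: not <5
v=0: <5, acc = 2+0 = 2
v=11: not <5
v=9: not <5
v=1: <5, acc = 2+1 = 3
v=0: <5, acc = 3+0 = 3

3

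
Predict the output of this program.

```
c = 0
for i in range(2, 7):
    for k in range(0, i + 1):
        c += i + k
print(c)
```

165

i=2,k=0: c = 0+2 = 2
i=2,k=1: c = 2+3 = 5
i=2,k=2: c = 5+4 = 9
i=3,k=0: c = 9+3 = 12
i=3,k=1: c = 12+4 = 16
i=3,k=2: c = 16+5 = 21
i=3,k=3: c = 21+6 = 27
i=4,k=0: c = 27+4 = 31
i=4,k=1: c = 31+5 = 36
i=4,k=2: c = 36+6 = 42
i=4,k=3: c = 42+7 = 49
i=4,k=4: c = 49+8 = 57
i=5,k=0: c = 57+5 = 62
i=5,k=1: c = 62+6 = 68
i=5,k=2: c = 68+7 = 75
i=5,k=3: c = 75+8 = 83
i=5,k=4: c = 83+9 = 92
i=5,k=5: c = 92+10 = 102
i=6,k=0: c = 102+6 = 108
i=6,k=1: c = 108+7 = 115
i=6,k=2: c = 115+8 = 123
i=6,k=3: c = 123+9 = 132
i=6,k=4: c = 132+10 = 142
i=6,k=5: c = 142+11 = 153
i=6,k=6: c = 153+12 = 165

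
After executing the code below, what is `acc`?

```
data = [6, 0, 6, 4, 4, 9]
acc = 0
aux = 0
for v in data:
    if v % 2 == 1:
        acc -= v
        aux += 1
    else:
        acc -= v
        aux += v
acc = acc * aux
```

-609

v=6: not odd, acc = 0-6 = -6; aux=6
v=0: not odd, acc = (-6)-0 = -6; aux=6
v=6: not odd, acc = (-6)-6 = -12; aux=12
v=4: not odd, acc = (-12)-4 = -16; aux=16
v=4: not odd, acc = (-16)-4 = -20; aux=20
v=9: odd, acc = (-20)-9 = -29; aux=21
acc*aux = (-29)*21 = -609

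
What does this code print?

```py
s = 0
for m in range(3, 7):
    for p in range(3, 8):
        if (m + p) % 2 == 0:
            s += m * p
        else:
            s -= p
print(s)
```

m=3,p=3: even sum, s = 0+9 = 9
m=3,p=4: odd sum, s = 9-4 = 5
m=3,p=5: even sum, s = 5+15 = 20
m=3,p=6: odd sum, s = 20-6 = 14
m=3,p=7: even sum, s = 14+21 = 35
m=4,p=3: odd sum, s = 35-3 = 32
m=4,p=4: even sum, s = 32+16 = 48
m=4,p=5: odd sum, s = 48-5 = 43
m=4,p=6: even sum, s = 43+24 = 67
m=4,p=7: odd sum, s = 67-7 = 60
m=5,p=3: even sum, s = 60+15 = 75
m=5,p=4: odd sum, s = 75-4 = 71
m=5,p=5: even sum, s = 71+25 = 96
m=5,p=6: odd sum, s = 96-6 = 90
m=5,p=7: even sum, s = 90+35 = 125
m=6,p=3: odd sum, s = 125-3 = 122
m=6,p=4: even sum, s = 122+24 = 146
m=6,p=5: odd sum, s = 146-5 = 141
m=6,p=6: even sum, s = 141+36 = 177
m=6,p=7: odd sum, s = 177-7 = 170

170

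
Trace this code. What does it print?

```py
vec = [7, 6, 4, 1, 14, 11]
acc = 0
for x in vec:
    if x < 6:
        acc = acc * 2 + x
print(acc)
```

9

x=7: not <6
x=6: not <6
x=4: <6, acc = 0*2+4 = 4
x=1: <6, acc = 4*2+1 = 9
x=14: not <6
x=11: not <6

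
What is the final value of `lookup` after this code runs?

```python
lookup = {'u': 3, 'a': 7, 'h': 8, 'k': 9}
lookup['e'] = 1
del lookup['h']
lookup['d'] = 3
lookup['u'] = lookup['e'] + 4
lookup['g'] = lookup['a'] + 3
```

{'u': 5, 'a': 7, 'k': 9, 'e': 1, 'd': 3, 'g': 10}

lookup['e'] = 1 → {'u': 3, 'a': 7, 'h': 8, 'k': 9, 'e': 1}
del 'h' → {'u': 3, 'a': 7, 'k': 9, 'e': 1}
lookup['d'] = 3 → {'u': 3, 'a': 7, 'k': 9, 'e': 1, 'd': 3}
lookup['u'] = lookup['e']+4 = 5 → {'u': 5, 'a': 7, 'k': 9, 'e': 1, 'd': 3}
lookup['g'] = lookup['a']+3 = 10 → {'u': 5, 'a': 7, 'k': 9, 'e': 1, 'd': 3, 'g': 10}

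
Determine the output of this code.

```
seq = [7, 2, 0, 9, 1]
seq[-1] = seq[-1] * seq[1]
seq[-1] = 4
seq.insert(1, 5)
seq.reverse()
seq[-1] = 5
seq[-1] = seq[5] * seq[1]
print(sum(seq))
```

65

seq[-1] = seq[-1]*seq[1] = 1*2 = 2 → [7, 2, 0, 9, 2]
seq[-1] = 4 → [7, 2, 0, 9, 4]
insert 5 at 1 → [7, 5, 2, 0, 9, 4]
reverse → [4, 9, 0, 2, 5, 7]
seq[-1] = 5 → [4, 9, 0, 2, 5, 5]
seq[-1] = seq[5]*seq[1] = 5*9 = 45 → [4, 9, 0, 2, 5, 45]
sum = 65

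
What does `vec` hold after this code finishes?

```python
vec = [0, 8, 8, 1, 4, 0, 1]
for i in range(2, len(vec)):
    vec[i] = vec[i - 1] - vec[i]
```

i=2: vec[2] = 8-8 = 0 → [0, 8, 0, 1, 4, 0, 1]
i=3: vec[3] = 0-1 = -1 → [0, 8, 0, -1, 4, 0, 1]
i=4: vec[4] = (-1)-4 = -5 → [0, 8, 0, -1, -5, 0, 1]
i=5: vec[5] = (-5)-0 = -5 → [0, 8, 0, -1, -5, -5, 1]
i=6: vec[6] = (-5)-1 = -6 → [0, 8, 0, -1, -5, -5, -6]

[0, 8, 0, -1, -5, -5, -6]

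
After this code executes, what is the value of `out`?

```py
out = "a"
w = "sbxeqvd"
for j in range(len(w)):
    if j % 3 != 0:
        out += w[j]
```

j=0: skip
j=1: add 'b' → 'ab'
j=2: add 'x' → 'abx'
j=3: skip
j=4: add 'q' → 'abxq'
j=5: add 'v' → 'abxqv'
j=6: skip

'abxqv'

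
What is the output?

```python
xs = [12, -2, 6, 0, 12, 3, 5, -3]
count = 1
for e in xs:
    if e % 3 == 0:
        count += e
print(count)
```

e=12: %3==0, count = 1+12 = 13
e=-2: not %3==0
e=6: %3==0, count = 13+6 = 19
e=0: %3==0, count = 19+0 = 19
e=12: %3==0, count = 19+12 = 31
e=3: %3==0, count = 31+3 = 34
e=5: not %3==0
e=-3: %3==0, count = 34+(-3) = 31

31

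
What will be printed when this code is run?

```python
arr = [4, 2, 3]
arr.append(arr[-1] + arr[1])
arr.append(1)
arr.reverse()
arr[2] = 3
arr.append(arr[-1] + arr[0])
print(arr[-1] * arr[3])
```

10

append arr[-1]+arr[1] = 3+2 = 5 → [4, 2, 3, 5]
append 1 → [4, 2, 3, 5, 1]
reverse → [1, 5, 3, 2, 4]
arr[2] = 3 → [1, 5, 3, 2, 4]
append arr[-1]+arr[0] = 4+1 = 5 → [1, 5, 3, 2, 4, 5]
arr[-1]*arr[3] = 5*2 = 10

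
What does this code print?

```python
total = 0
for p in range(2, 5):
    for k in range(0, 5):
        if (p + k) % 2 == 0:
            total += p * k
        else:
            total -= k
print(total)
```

p=2,k=0: even sum, total = 0+0 = 0
p=2,k=1: odd sum, total = 0-1 = -1
p=2,k=2: even sum, total = (-1)+4 = 3
p=2,k=3: odd sum, total = 3-3 = 0
p=2,k=4: even sum, total = 0+8 = 8
p=3,k=0: odd sum, total = 8-0 = 8
p=3,k=1: even sum, total = 8+3 = 11
p=3,k=2: odd sum, total = 11-2 = 9
p=3,k=3: even sum, total = 9+9 = 18
p=3,k=4: odd sum, total = 18-4 = 14
p=4,k=0: even sum, total = 14+0 = 14
p=4,k=1: odd sum, total = 14-1 = 13
p=4,k=2: even sum, total = 13+8 = 21
p=4,k=3: odd sum, total = 21-3 = 18
p=4,k=4: even sum, total = 18+16 = 34

34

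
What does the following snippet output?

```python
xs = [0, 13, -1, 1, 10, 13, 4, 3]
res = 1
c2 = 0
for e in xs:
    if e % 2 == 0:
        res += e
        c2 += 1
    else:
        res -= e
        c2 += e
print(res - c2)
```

-46

e=0: even, res = 1+0 = 1; c2=1
e=13: not even, res = 1-13 = -12; c2=14
e=-1: not even, res = (-12)-(-1) = -11; c2=13
e=1: not even, res = (-11)-1 = -12; c2=14
e=10: even, res = (-12)+10 = -2; c2=15
e=13: not even, res = (-2)-13 = -15; c2=28
e=4: even, res = (-15)+4 = -11; c2=29
e=3: not even, res = (-11)-3 = -14; c2=32
res-c2 = (-14)-32 = -46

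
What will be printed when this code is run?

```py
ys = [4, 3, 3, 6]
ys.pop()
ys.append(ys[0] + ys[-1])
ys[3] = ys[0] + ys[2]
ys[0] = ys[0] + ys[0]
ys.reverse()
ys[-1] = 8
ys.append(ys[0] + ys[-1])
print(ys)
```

[7, 3, 3, 8, 15]

pop() removes 6 → [4, 3, 3]
append ys[0]+ys[-1] = 4+3 = 7 → [4, 3, 3, 7]
ys[3] = ys[0]+ys[2] = 4+3 = 7 → [4, 3, 3, 7]
ys[0] = ys[0]+ys[0] = 4+4 = 8 → [8, 3, 3, 7]
reverse → [7, 3, 3, 8]
ys[-1] = 8 → [7, 3, 3, 8]
append ys[0]+ys[-1] = 7+8 = 15 → [7, 3, 3, 8, 15]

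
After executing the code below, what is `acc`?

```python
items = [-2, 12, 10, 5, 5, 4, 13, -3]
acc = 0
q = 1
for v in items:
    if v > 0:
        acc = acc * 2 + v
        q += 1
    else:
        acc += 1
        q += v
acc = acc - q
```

v=-2: not >0, acc = 0+1 = 1; q=-1
v=12: >0, acc = 1*2+12 = 14; q=0
v=10: >0, acc = 14*2+10 = 38; q=1
v=5: >0, acc = 38*2+5 = 81; q=2
v=5: >0, acc = 81*2+5 = 167; q=3
v=4: >0, acc = 167*2+4 = 338; q=4
v=13: >0, acc = 338*2+13 = 689; q=5
v=-3: not >0, acc = 689+1 = 690; q=2
acc-q = 690-2 = 688

688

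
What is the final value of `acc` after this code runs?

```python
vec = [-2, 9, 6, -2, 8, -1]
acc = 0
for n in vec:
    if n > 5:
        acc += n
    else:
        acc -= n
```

n=-2: not >5, acc = 0-(-2) = 2
n=9: >5, acc = 2+9 = 11
n=6: >5, acc = 11+6 = 17
n=-2: not >5, acc = 17-(-2) = 19
n=8: >5, acc = 19+8 = 27
n=-1: not >5, acc = 27-(-1) = 28

28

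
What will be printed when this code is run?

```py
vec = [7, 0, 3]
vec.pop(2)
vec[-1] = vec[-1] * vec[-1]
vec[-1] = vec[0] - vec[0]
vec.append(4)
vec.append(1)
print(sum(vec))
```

pop(2) removes 3 → [7, 0]
vec[-1] = vec[-1]*vec[-1] = 0*0 = 0 → [7, 0]
vec[-1] = vec[0]-vec[0] = 7-7 = 0 → [7, 0]
append 4 → [7, 0, 4]
append 1 → [7, 0, 4, 1]
sum = 12

12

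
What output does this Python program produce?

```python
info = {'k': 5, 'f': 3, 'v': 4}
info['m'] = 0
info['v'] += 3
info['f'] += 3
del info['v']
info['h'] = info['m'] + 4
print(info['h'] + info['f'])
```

info['m'] = 0 → {'k': 5, 'f': 3, 'v': 4, 'm': 0}
info['v'] = 4+3 = 7 → {'k': 5, 'f': 3, 'v': 7, 'm': 0}
info['f'] = 3+3 = 6 → {'k': 5, 'f': 6, 'v': 7, 'm': 0}
del 'v' → {'k': 5, 'f': 6, 'm': 0}
info['h'] = info['m']+4 = 4 → {'k': 5, 'f': 6, 'm': 0, 'h': 4}
info['h']+info['f'] = 4+6 = 10

10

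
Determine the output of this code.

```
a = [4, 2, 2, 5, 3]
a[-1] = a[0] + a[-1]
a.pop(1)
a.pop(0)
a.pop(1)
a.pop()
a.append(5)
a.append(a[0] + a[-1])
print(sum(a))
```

a[-1] = a[0]+a[-1] = 4+3 = 7 → [4, 2, 2, 5, 7]
pop(1) removes 2 → [4, 2, 5, 7]
pop(0) removes 4 → [2, 5, 7]
pop(1) removes 5 → [2, 7]
pop() removes 7 → [2]
append 5 → [2, 5]
append a[0]+a[-1] = 2+5 = 7 → [2, 5, 7]
sum = 14

14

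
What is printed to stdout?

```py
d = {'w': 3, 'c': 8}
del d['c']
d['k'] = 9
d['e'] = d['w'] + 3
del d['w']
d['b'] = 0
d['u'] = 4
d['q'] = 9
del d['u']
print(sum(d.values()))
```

24

del 'c' → {'w': 3}
d['k'] = 9 → {'w': 3, 'k': 9}
d['e'] = d['w']+3 = 6 → {'w': 3, 'k': 9, 'e': 6}
del 'w' → {'k': 9, 'e': 6}
d['b'] = 0 → {'k': 9, 'e': 6, 'b': 0}
d['u'] = 4 → {'k': 9, 'e': 6, 'b': 0, 'u': 4}
d['q'] = 9 → {'k': 9, 'e': 6, 'b': 0, 'u': 4, 'q': 9}
del 'u' → {'k': 9, 'e': 6, 'b': 0, 'q': 9}
sum of values = 24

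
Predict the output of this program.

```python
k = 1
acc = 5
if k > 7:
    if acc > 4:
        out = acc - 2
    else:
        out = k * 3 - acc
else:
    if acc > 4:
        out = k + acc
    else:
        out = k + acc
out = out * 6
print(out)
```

36

k=1, acc=5
k > 7 is False; acc > 4 is True
→ out = k + acc = 6
out = 6*6 = 36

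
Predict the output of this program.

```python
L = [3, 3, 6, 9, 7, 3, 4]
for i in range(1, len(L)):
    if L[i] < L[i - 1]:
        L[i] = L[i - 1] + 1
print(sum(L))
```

54

i=1: 3>=3, unchanged → [3, 3, 6, 9, 7, 3, 4]
i=2: 6>=3, unchanged → [3, 3, 6, 9, 7, 3, 4]
i=3: 9>=6, unchanged → [3, 3, 6, 9, 7, 3, 4]
i=4: 7<9, L[4] = 9+1 = 10 → [3, 3, 6, 9, 10, 3, 4]
i=5: 3<10, L[5] = 10+1 = 11 → [3, 3, 6, 9, 10, 11, 4]
i=6: 4<11, L[6] = 11+1 = 12 → [3, 3, 6, 9, 10, 11, 12]
sum = 54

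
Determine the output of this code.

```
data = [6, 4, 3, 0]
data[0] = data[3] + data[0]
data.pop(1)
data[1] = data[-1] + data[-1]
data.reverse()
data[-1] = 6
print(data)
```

data[0] = data[3]+data[0] = 0+6 = 6 → [6, 4, 3, 0]
pop(1) removes 4 → [6, 3, 0]
data[1] = data[-1]+data[-1] = 0+0 = 0 → [6, 0, 0]
reverse → [0, 0, 6]
data[-1] = 6 → [0, 0, 6]

[0, 0, 6]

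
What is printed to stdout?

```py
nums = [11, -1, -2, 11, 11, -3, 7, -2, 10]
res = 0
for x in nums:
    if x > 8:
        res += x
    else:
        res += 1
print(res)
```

x=11: >8, res = 0+11 = 11
x=-1: not >8, res = 11+1 = 12
x=-2: not >8, res = 12+1 = 13
x=11: >8, res = 13+11 = 24
x=11: >8, res = 24+11 = 35
x=-3: not >8, res = 35+1 = 36
x=7: not >8, res = 36+1 = 37
x=-2: not >8, res = 37+1 = 38
x=10: >8, res = 38+10 = 48

48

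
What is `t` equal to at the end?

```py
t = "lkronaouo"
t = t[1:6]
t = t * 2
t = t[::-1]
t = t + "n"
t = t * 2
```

'anorkanorknanorkanorkn'

slice [1:6] → 'krona'
repeat ×2 → 'kronakrona'
reverse → 'anorkanork'
+ 'n' → 'anorkanorkn'
repeat ×2 → 'anorkanorknanorkanorkn'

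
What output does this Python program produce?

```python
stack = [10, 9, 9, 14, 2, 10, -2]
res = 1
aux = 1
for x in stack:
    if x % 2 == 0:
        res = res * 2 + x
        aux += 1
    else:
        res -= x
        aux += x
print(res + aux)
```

x=10: even, res = 1*2+10 = 12; aux=2
x=9: not even, res = 12-9 = 3; aux=11
x=9: not even, res = 3-9 = -6; aux=20
x=14: even, res = (-6)*2+14 = 2; aux=21
x=2: even, res = 2*2+2 = 6; aux=22
x=10: even, res = 6*2+10 = 22; aux=23
x=-2: even, res = 22*2+(-2) = 42; aux=24
res+aux = 42+24 = 66

66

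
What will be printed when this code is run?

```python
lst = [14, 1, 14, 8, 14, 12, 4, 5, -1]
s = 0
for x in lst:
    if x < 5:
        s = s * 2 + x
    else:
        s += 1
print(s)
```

37

x=14: not <5, s = 0+1 = 1
x=1: <5, s = 1*2+1 = 3
x=14: not <5, s = 3+1 = 4
x=8: not <5, s = 4+1 = 5
x=14: not <5, s = 5+1 = 6
x=12: not <5, s = 6+1 = 7
x=4: <5, s = 7*2+4 = 18
x=5: not <5, s = 18+1 = 19
x=-1: <5, s = 19*2+(-1) = 37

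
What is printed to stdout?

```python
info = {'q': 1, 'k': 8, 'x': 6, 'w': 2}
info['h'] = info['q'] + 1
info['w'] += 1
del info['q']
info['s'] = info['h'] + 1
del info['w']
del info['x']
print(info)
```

info['h'] = info['q']+1 = 2 → {'q': 1, 'k': 8, 'x': 6, 'w': 2, 'h': 2}
info['w'] = 2+1 = 3 → {'q': 1, 'k': 8, 'x': 6, 'w': 3, 'h': 2}
del 'q' → {'k': 8, 'x': 6, 'w': 3, 'h': 2}
info['s'] = info['h']+1 = 3 → {'k': 8, 'x': 6, 'w': 3, 'h': 2, 's': 3}
del 'w' → {'k': 8, 'x': 6, 'h': 2, 's': 3}
del 'x' → {'k': 8, 'h': 2, 's': 3}

{'k': 8, 'h': 2, 's': 3}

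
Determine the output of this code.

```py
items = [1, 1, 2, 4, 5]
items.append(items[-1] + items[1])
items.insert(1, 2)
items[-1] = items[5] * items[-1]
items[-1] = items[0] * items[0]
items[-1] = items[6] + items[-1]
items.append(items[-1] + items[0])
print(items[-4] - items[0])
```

3

append items[-1]+items[1] = 5+1 = 6 → [1, 1, 2, 4, 5, 6]
insert 2 at 1 → [1, 2, 1, 2, 4, 5, 6]
items[-1] = items[5]*items[-1] = 5*6 = 30 → [1, 2, 1, 2, 4, 5, 30]
items[-1] = items[0]*items[0] = 1*1 = 1 → [1, 2, 1, 2, 4, 5, 1]
items[-1] = items[6]+items[-1] = 1+1 = 2 → [1, 2, 1, 2, 4, 5, 2]
append items[-1]+items[0] = 2+1 = 3 → [1, 2, 1, 2, 4, 5, 2, 3]
items[-4]-items[0] = 4-1 = 3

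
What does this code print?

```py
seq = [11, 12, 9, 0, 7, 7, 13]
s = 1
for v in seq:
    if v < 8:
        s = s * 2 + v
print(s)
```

29

v=11: not <8
v=12: not <8
v=9: not <8
v=0: <8, s = 1*2+0 = 2
v=7: <8, s = 2*2+7 = 11
v=7: <8, s = 11*2+7 = 29
v=13: not <8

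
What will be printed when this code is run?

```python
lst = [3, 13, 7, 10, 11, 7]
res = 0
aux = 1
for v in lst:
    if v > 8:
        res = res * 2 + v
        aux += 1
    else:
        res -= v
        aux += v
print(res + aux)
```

v=3: not >8, res = 0-3 = -3; aux=4
v=13: >8, res = (-3)*2+13 = 7; aux=5
v=7: not >8, res = 7-7 = 0; aux=12
v=10: >8, res = 0*2+10 = 10; aux=13
v=11: >8, res = 10*2+11 = 31; aux=14
v=7: not >8, res = 31-7 = 24; aux=21
res+aux = 24+21 = 45

45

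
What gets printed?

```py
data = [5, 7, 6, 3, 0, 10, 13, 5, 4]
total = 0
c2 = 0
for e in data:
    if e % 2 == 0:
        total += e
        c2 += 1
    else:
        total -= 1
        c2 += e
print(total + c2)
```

52

e=5: not even, total = 0-1 = -1; c2=5
e=7: not even, total = (-1)-1 = -2; c2=12
e=6: even, total = (-2)+6 = 4; c2=13
e=3: not even, total = 4-1 = 3; c2=16
e=0: even, total = 3+0 = 3; c2=17
e=10: even, total = 3+10 = 13; c2=18
e=13: not even, total = 13-1 = 12; c2=31
e=5: not even, total = 12-1 = 11; c2=36
e=4: even, total = 11+4 = 15; c2=37
total+c2 = 15+37 = 52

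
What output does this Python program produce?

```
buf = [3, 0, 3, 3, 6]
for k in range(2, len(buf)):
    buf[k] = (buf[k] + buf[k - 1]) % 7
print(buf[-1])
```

5

k=2: buf[2] = (3+0)%7 = 3 → [3, 0, 3, 3, 6]
k=3: buf[3] = (3+3)%7 = 6 → [3, 0, 3, 6, 6]
k=4: buf[4] = (6+6)%7 = 5 → [3, 0, 3, 6, 5]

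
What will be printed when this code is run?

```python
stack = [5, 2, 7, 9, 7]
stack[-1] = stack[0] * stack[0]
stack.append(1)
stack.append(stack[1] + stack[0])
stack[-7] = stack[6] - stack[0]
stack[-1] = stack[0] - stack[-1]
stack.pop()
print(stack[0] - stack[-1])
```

1

stack[-1] = stack[0]*stack[0] = 5*5 = 25 → [5, 2, 7, 9, 25]
append 1 → [5, 2, 7, 9, 25, 1]
append stack[1]+stack[0] = 2+5 = 7 → [5, 2, 7, 9, 25, 1, 7]
stack[-7] = stack[6]-stack[0] = 7-5 = 2 → [2, 2, 7, 9, 25, 1, 7]
stack[-1] = stack[0]-stack[-1] = 2-7 = -5 → [2, 2, 7, 9, 25, 1, -5]
pop() removes -5 → [2, 2, 7, 9, 25, 1]
stack[0]-stack[-1] = 2-1 = 1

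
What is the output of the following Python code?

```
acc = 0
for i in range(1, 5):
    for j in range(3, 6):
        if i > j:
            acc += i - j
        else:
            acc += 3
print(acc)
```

i=1,j=3: not 1>3, acc = 0+3 = 3
i=1,j=4: not 1>4, acc = 3+3 = 6
i=1,j=5: not 1>5, acc = 6+3 = 9
i=2,j=3: not 2>3, acc = 9+3 = 12
i=2,j=4: not 2>4, acc = 12+3 = 15
i=2,j=5: not 2>5, acc = 15+3 = 18
i=3,j=3: not 3>3, acc = 18+3 = 21
i=3,j=4: not 3>4, acc = 21+3 = 24
i=3,j=5: not 3>5, acc = 24+3 = 27
i=4,j=3: 4>3, acc = 27+1 = 28
i=4,j=4: not 4>4, acc = 28+3 = 31
i=4,j=5: not 4>5, acc = 31+3 = 34

34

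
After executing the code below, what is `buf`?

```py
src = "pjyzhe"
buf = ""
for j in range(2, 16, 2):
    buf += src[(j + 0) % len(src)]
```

j=2: add src[2]='y' → 'y'
j=4: add src[4]='h' → 'yh'
j=6: add src[0]='p' → 'yhp'
j=8: add src[2]='y' → 'yhpy'
j=10: add src[4]='h' → 'yhpyh'
j=12: add src[0]='p' → 'yhpyhp'
j=14: add src[2]='y' → 'yhpyhpy'

'yhpyhpy'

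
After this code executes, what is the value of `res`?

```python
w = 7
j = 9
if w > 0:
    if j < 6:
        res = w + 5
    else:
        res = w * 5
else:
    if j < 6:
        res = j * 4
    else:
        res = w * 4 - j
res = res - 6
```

w=7, j=9
w > 0 is True; j < 6 is False
→ res = w * 5 = 35
res = 35-6 = 29

29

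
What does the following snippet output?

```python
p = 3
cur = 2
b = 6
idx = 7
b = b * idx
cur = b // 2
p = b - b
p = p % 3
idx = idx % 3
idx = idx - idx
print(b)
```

b = 6*7 = 42
cur = 42//2 = 21
p = 42-42 = 0
p = 0%3 = 0
idx = 7%3 = 1
idx = 1-1 = 0

42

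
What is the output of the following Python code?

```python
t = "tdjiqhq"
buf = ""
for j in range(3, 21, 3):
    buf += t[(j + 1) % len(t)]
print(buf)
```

j=3: add t[4]='q' → 'q'
j=6: add t[0]='t' → 'qt'
j=9: add t[3]='i' → 'qti'
j=12: add t[6]='q' → 'qtiq'
j=15: add t[2]='j' → 'qtiqj'
j=18: add t[5]='h' → 'qtiqjh'

qtiqjh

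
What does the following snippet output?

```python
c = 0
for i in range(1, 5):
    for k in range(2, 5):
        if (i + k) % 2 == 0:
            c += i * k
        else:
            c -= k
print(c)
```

30

i=1,k=2: odd sum, c = 0-2 = -2
i=1,k=3: even sum, c = (-2)+3 = 1
i=1,k=4: odd sum, c = 1-4 = -3
i=2,k=2: even sum, c = (-3)+4 = 1
i=2,k=3: odd sum, c = 1-3 = -2
i=2,k=4: even sum, c = (-2)+8 = 6
i=3,k=2: odd sum, c = 6-2 = 4
i=3,k=3: even sum, c = 4+9 = 13
i=3,k=4: odd sum, c = 13-4 = 9
i=4,k=2: even sum, c = 9+8 = 17
i=4,k=3: odd sum, c = 17-3 = 14
i=4,k=4: even sum, c = 14+16 = 30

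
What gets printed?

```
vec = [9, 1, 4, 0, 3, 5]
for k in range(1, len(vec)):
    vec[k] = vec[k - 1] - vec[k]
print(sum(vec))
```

22

k=1: vec[1] = 9-1 = 8 → [9, 8, 4, 0, 3, 5]
k=2: vec[2] = 8-4 = 4 → [9, 8, 4, 0, 3, 5]
k=3: vec[3] = 4-0 = 4 → [9, 8, 4, 4, 3, 5]
k=4: vec[4] = 4-3 = 1 → [9, 8, 4, 4, 1, 5]
k=5: vec[5] = 1-5 = -4 → [9, 8, 4, 4, 1, -4]
sum = 22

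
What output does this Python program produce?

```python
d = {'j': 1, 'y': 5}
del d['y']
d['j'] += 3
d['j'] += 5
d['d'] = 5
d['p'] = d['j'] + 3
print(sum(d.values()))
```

26

del 'y' → {'j': 1}
d['j'] = 1+3 = 4 → {'j': 4}
d['j'] = 4+5 = 9 → {'j': 9}
d['d'] = 5 → {'j': 9, 'd': 5}
d['p'] = d['j']+3 = 12 → {'j': 9, 'd': 5, 'p': 12}
sum of values = 26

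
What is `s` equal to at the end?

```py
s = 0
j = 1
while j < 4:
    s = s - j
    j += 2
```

-4

j=1: s = 0-1 = -1
j=3: s = (-1)-3 = -4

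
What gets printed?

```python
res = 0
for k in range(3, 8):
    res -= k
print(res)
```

-25

k=3: res = 0-3 = -3
k=4: res = (-3)-4 = -7
k=5: res = (-7)-5 = -12
k=6: res = (-12)-6 = -18
k=7: res = (-18)-7 = -25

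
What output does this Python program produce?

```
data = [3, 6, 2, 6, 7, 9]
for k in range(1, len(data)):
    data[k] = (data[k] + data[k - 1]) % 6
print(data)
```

[3, 3, 5, 5, 0, 3]

k=1: data[1] = (6+3)%6 = 3 → [3, 3, 2, 6, 7, 9]
k=2: data[2] = (2+3)%6 = 5 → [3, 3, 5, 6, 7, 9]
k=3: data[3] = (6+5)%6 = 5 → [3, 3, 5, 5, 7, 9]
k=4: data[4] = (7+5)%6 = 0 → [3, 3, 5, 5, 0, 9]
k=5: data[5] = (9+0)%6 = 3 → [3, 3, 5, 5, 0, 3]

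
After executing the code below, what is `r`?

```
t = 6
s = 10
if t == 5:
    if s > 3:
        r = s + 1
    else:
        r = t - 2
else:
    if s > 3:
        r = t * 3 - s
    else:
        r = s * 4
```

t=6, s=10
t == 5 is False; s > 3 is True
→ r = t * 3 - s = 8

8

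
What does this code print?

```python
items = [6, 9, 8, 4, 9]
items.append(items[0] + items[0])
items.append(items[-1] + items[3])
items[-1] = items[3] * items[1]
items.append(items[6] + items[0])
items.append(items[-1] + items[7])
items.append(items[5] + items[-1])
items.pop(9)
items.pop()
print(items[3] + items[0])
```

10

append items[0]+items[0] = 6+6 = 12 → [6, 9, 8, 4, 9, 12]
append items[-1]+items[3] = 12+4 = 16 → [6, 9, 8, 4, 9, 12, 16]
items[-1] = items[3]*items[1] = 4*9 = 36 → [6, 9, 8, 4, 9, 12, 36]
append items[6]+items[0] = 36+6 = 42 → [6, 9, 8, 4, 9, 12, 36, 42]
append items[-1]+items[7] = 42+42 = 84 → [6, 9, 8, 4, 9, 12, 36, 42, 84]
append items[5]+items[-1] = 12+84 = 96 → [6, 9, 8, 4, 9, 12, 36, 42, 84, 96]
pop(9) removes 96 → [6, 9, 8, 4, 9, 12, 36, 42, 84]
pop() removes 84 → [6, 9, 8, 4, 9, 12, 36, 42]
items[3]+items[0] = 4+6 = 10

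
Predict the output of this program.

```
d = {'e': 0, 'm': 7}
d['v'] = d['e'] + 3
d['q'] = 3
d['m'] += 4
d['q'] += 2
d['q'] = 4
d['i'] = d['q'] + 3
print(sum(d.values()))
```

d['v'] = d['e']+3 = 3 → {'e': 0, 'm': 7, 'v': 3}
d['q'] = 3 → {'e': 0, 'm': 7, 'v': 3, 'q': 3}
d['m'] = 7+4 = 11 → {'e': 0, 'm': 11, 'v': 3, 'q': 3}
d['q'] = 3+2 = 5 → {'e': 0, 'm': 11, 'v': 3, 'q': 5}
d['q'] = 4 → {'e': 0, 'm': 11, 'v': 3, 'q': 4}
d['i'] = d['q']+3 = 7 → {'e': 0, 'm': 11, 'v': 3, 'q': 4, 'i': 7}
sum of values = 25

25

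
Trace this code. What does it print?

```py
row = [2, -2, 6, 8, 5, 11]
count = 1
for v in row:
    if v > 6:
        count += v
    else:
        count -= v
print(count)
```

9

v=2: not >6, count = 1-2 = -1
v=-2: not >6, count = (-1)-(-2) = 1
v=6: not >6, count = 1-6 = -5
v=8: >6, count = (-5)+8 = 3
v=5: not >6, count = 3-5 = -2
v=11: >6, count = (-2)+11 = 9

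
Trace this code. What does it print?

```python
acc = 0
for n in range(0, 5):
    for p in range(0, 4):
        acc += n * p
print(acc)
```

n=0,p=0: acc = 0+0 = 0
n=0,p=1: acc = 0+0 = 0
n=0,p=2: acc = 0+0 = 0
n=0,p=3: acc = 0+0 = 0
n=1,p=0: acc = 0+0 = 0
n=1,p=1: acc = 0+1 = 1
n=1,p=2: acc = 1+2 = 3
n=1,p=3: acc = 3+3 = 6
n=2,p=0: acc = 6+0 = 6
n=2,p=1: acc = 6+2 = 8
n=2,p=2: acc = 8+4 = 12
n=2,p=3: acc = 12+6 = 18
n=3,p=0: acc = 18+0 = 18
n=3,p=1: acc = 18+3 = 21
n=3,p=2: acc = 21+6 = 27
n=3,p=3: acc = 27+9 = 36
n=4,p=0: acc = 36+0 = 36
n=4,p=1: acc = 36+4 = 40
n=4,p=2: acc = 40+8 = 48
n=4,p=3: acc = 48+12 = 60

60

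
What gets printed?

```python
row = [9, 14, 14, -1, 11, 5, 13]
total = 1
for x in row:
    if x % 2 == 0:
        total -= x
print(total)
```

-27

x=9: not even
x=14: even, total = 1-14 = -13
x=14: even, total = (-13)-14 = -27
x=-1: not even
x=11: not even
x=5: not even
x=13: not even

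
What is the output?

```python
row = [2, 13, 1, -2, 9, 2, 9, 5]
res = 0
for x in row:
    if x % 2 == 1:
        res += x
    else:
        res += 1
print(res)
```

40

x=2: not odd, res = 0+1 = 1
x=13: odd, res = 1+13 = 14
x=1: odd, res = 14+1 = 15
x=-2: not odd, res = 15+1 = 16
x=9: odd, res = 16+9 = 25
x=2: not odd, res = 25+1 = 26
x=9: odd, res = 26+9 = 35
x=5: odd, res = 35+5 = 40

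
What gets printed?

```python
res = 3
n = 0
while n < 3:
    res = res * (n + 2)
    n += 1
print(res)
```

72

n=0: res = 3*2 = 6
n=1: res = 6*3 = 18
n=2: res = 18*4 = 72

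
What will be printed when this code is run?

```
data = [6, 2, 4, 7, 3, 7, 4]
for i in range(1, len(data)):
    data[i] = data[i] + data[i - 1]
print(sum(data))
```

129

i=1: data[1] = 2+6 = 8 → [6, 8, 4, 7, 3, 7, 4]
i=2: data[2] = 4+8 = 12 → [6, 8, 12, 7, 3, 7, 4]
i=3: data[3] = 7+12 = 19 → [6, 8, 12, 19, 3, 7, 4]
i=4: data[4] = 3+19 = 22 → [6, 8, 12, 19, 22, 7, 4]
i=5: data[5] = 7+22 = 29 → [6, 8, 12, 19, 22, 29, 4]
i=6: data[6] = 4+29 = 33 → [6, 8, 12, 19, 22, 29, 33]
sum = 129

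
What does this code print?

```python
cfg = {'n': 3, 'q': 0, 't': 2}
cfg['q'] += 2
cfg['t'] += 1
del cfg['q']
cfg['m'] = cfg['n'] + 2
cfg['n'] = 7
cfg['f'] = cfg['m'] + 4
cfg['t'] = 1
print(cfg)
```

cfg['q'] = 0+2 = 2 → {'n': 3, 'q': 2, 't': 2}
cfg['t'] = 2+1 = 3 → {'n': 3, 'q': 2, 't': 3}
del 'q' → {'n': 3, 't': 3}
cfg['m'] = cfg['n']+2 = 5 → {'n': 3, 't': 3, 'm': 5}
cfg['n'] = 7 → {'n': 7, 't': 3, 'm': 5}
cfg['f'] = cfg['m']+4 = 9 → {'n': 7, 't': 3, 'm': 5, 'f': 9}
cfg['t'] = 1 → {'n': 7, 't': 1, 'm': 5, 'f': 9}

{'n': 7, 't': 1, 'm': 5, 'f': 9}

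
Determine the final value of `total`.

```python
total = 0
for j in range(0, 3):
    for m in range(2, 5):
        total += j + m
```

j=0,m=2: total = 0+2 = 2
j=0,m=3: total = 2+3 = 5
j=0,m=4: total = 5+4 = 9
j=1,m=2: total = 9+3 = 12
j=1,m=3: total = 12+4 = 16
j=1,m=4: total = 16+5 = 21
j=2,m=2: total = 21+4 = 25
j=2,m=3: total = 25+5 = 30
j=2,m=4: total = 30+6 = 36

36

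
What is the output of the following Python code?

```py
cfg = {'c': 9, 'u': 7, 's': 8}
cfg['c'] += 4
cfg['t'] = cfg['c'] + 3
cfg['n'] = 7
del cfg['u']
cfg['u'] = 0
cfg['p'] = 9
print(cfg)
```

cfg['c'] = 9+4 = 13 → {'c': 13, 'u': 7, 's': 8}
cfg['t'] = cfg['c']+3 = 16 → {'c': 13, 'u': 7, 's': 8, 't': 16}
cfg['n'] = 7 → {'c': 13, 'u': 7, 's': 8, 't': 16, 'n': 7}
del 'u' → {'c': 13, 's': 8, 't': 16, 'n': 7}
cfg['u'] = 0 → {'c': 13, 's': 8, 't': 16, 'n': 7, 'u': 0}
cfg['p'] = 9 → {'c': 13, 's': 8, 't': 16, 'n': 7, 'u': 0, 'p': 9}

{'c': 13, 's': 8, 't': 16, 'n': 7, 'u': 0, 'p': 9}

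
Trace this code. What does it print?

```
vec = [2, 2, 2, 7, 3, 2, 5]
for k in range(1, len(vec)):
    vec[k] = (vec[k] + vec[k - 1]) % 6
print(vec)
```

k=1: vec[1] = (2+2)%6 = 4 → [2, 4, 2, 7, 3, 2, 5]
k=2: vec[2] = (2+4)%6 = 0 → [2, 4, 0, 7, 3, 2, 5]
k=3: vec[3] = (7+0)%6 = 1 → [2, 4, 0, 1, 3, 2, 5]
k=4: vec[4] = (3+1)%6 = 4 → [2, 4, 0, 1, 4, 2, 5]
k=5: vec[5] = (2+4)%6 = 0 → [2, 4, 0, 1, 4, 0, 5]
k=6: vec[6] = (5+0)%6 = 5 → [2, 4, 0, 1, 4, 0, 5]

[2, 4, 0, 1, 4, 0, 5]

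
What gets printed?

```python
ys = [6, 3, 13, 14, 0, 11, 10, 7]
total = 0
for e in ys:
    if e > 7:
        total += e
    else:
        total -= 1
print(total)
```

44

e=6: not >7, total = 0-1 = -1
e=3: not >7, total = (-1)-1 = -2
e=13: >7, total = (-2)+13 = 11
e=14: >7, total = 11+14 = 25
e=0: not >7, total = 25-1 = 24
e=11: >7, total = 24+11 = 35
e=10: >7, total = 35+10 = 45
e=7: not >7, total = 45-1 = 44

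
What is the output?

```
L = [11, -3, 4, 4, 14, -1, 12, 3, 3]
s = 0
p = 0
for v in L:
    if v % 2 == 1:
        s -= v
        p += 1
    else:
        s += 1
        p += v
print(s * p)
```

v=11: odd, s = 0-11 = -11; p=1
v=-3: odd, s = (-11)-(-3) = -8; p=2
v=4: not odd, s = (-8)+1 = -7; p=6
v=4: not odd, s = (-7)+1 = -6; p=10
v=14: not odd, s = (-6)+1 = -5; p=24
v=-1: odd, s = (-5)-(-1) = -4; p=25
v=12: not odd, s = (-4)+1 = -3; p=37
v=3: odd, s = (-3)-3 = -6; p=38
v=3: odd, s = (-6)-3 = -9; p=39
s*p = (-9)*39 = -351

-351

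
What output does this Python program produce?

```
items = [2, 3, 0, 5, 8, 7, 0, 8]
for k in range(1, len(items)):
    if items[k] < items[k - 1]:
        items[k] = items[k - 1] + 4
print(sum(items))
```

107

k=1: 3>=2, unchanged → [2, 3, 0, 5, 8, 7, 0, 8]
k=2: 0<3, items[2] = 3+4 = 7 → [2, 3, 7, 5, 8, 7, 0, 8]
k=3: 5<7, items[3] = 7+4 = 11 → [2, 3, 7, 11, 8, 7, 0, 8]
k=4: 8<11, items[4] = 11+4 = 15 → [2, 3, 7, 11, 15, 7, 0, 8]
k=5: 7<15, items[5] = 15+4 = 19 → [2, 3, 7, 11, 15, 19, 0, 8]
k=6: 0<19, items[6] = 19+4 = 23 → [2, 3, 7, 11, 15, 19, 23, 8]
k=7: 8<23, items[7] = 23+4 = 27 → [2, 3, 7, 11, 15, 19, 23, 27]
sum = 107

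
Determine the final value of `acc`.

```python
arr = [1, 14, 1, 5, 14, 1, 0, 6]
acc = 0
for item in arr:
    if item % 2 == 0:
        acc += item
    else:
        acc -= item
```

item=1: not even, acc = 0-1 = -1
item=14: even, acc = (-1)+14 = 13
item=1: not even, acc = 13-1 = 12
item=5: not even, acc = 12-5 = 7
item=14: even, acc = 7+14 = 21
item=1: not even, acc = 21-1 = 20
item=0: even, acc = 20+0 = 20
item=6: even, acc = 20+6 = 26

26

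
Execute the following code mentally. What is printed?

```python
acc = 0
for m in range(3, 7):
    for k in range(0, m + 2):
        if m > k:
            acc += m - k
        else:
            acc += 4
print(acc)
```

m=3,k=0: 3>0, acc = 0+3 = 3
m=3,k=1: 3>1, acc = 3+2 = 5
m=3,k=2: 3>2, acc = 5+1 = 6
m=3,k=3: not 3>3, acc = 6+4 = 10
m=3,k=4: not 3>4, acc = 10+4 = 14
m=4,k=0: 4>0, acc = 14+4 = 18
m=4,k=1: 4>1, acc = 18+3 = 21
m=4,k=2: 4>2, acc = 21+2 = 23
m=4,k=3: 4>3, acc = 23+1 = 24
m=4,k=4: not 4>4, acc = 24+4 = 28
m=4,k=5: not 4>5, acc = 28+4 = 32
m=5,k=0: 5>0, acc = 32+5 = 37
m=5,k=1: 5>1, acc = 37+4 = 41
m=5,k=2: 5>2, acc = 41+3 = 44
m=5,k=3: 5>3, acc = 44+2 = 46
m=5,k=4: 5>4, acc = 46+1 = 47
m=5,k=5: not 5>5, acc = 47+4 = 51
m=5,k=6: not 5>6, acc = 51+4 = 55
m=6,k=0: 6>0, acc = 55+6 = 61
m=6,k=1: 6>1, acc = 61+5 = 66
m=6,k=2: 6>2, acc = 66+4 = 70
m=6,k=3: 6>3, acc = 70+3 = 73
m=6,k=4: 6>4, acc = 73+2 = 75
m=6,k=5: 6>5, acc = 75+1 = 76
m=6,k=6: not 6>6, acc = 76+4 = 80
m=6,k=7: not 6>7, acc = 80+4 = 84

84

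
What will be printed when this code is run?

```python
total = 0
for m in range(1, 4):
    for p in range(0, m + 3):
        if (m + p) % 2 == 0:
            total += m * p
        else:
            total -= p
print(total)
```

m=1,p=0: odd sum, total = 0-0 = 0
m=1,p=1: even sum, total = 0+1 = 1
m=1,p=2: odd sum, total = 1-2 = -1
m=1,p=3: even sum, total = (-1)+3 = 2
m=2,p=0: even sum, total = 2+0 = 2
m=2,p=1: odd sum, total = 2-1 = 1
m=2,p=2: even sum, total = 1+4 = 5
m=2,p=3: odd sum, total = 5-3 = 2
m=2,p=4: even sum, total = 2+8 = 10
m=3,p=0: odd sum, total = 10-0 = 10
m=3,p=1: even sum, total = 10+3 = 13
m=3,p=2: odd sum, total = 13-2 = 11
m=3,p=3: even sum, total = 11+9 = 20
m=3,p=4: odd sum, total = 20-4 = 16
m=3,p=5: even sum, total = 16+15 = 31

31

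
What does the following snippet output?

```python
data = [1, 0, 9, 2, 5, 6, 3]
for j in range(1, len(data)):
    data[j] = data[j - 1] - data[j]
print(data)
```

j=1: data[1] = 1-0 = 1 → [1, 1, 9, 2, 5, 6, 3]
j=2: data[2] = 1-9 = -8 → [1, 1, -8, 2, 5, 6, 3]
j=3: data[3] = (-8)-2 = -10 → [1, 1, -8, -10, 5, 6, 3]
j=4: data[4] = (-10)-5 = -15 → [1, 1, -8, -10, -15, 6, 3]
j=5: data[5] = (-15)-6 = -21 → [1, 1, -8, -10, -15, -21, 3]
j=6: data[6] = (-21)-3 = -24 → [1, 1, -8, -10, -15, -21, -24]

[1, 1, -8, -10, -15, -21, -24]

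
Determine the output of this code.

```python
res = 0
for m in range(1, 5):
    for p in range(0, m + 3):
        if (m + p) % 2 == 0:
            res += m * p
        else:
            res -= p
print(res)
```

70

m=1,p=0: odd sum, res = 0-0 = 0
m=1,p=1: even sum, res = 0+1 = 1
m=1,p=2: odd sum, res = 1-2 = -1
m=1,p=3: even sum, res = (-1)+3 = 2
m=2,p=0: even sum, res = 2+0 = 2
m=2,p=1: odd sum, res = 2-1 = 1
m=2,p=2: even sum, res = 1+4 = 5
m=2,p=3: odd sum, res = 5-3 = 2
m=2,p=4: even sum, res = 2+8 = 10
m=3,p=0: odd sum, res = 10-0 = 10
m=3,p=1: even sum, res = 10+3 = 13
m=3,p=2: odd sum, res = 13-2 = 11
m=3,p=3: even sum, res = 11+9 = 20
m=3,p=4: odd sum, res = 20-4 = 16
m=3,p=5: even sum, res = 16+15 = 31
m=4,p=0: even sum, res = 31+0 = 31
m=4,p=1: odd sum, res = 31-1 = 30
m=4,p=2: even sum, res = 30+8 = 38
m=4,p=3: odd sum, res = 38-3 = 35
m=4,p=4: even sum, res = 35+16 = 51
m=4,p=5: odd sum, res = 51-5 = 46
m=4,p=6: even sum, res = 46+24 = 70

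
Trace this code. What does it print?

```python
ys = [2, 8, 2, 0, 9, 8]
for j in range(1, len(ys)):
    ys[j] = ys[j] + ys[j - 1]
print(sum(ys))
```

86

j=1: ys[1] = 8+2 = 10 → [2, 10, 2, 0, 9, 8]
j=2: ys[2] = 2+10 = 12 → [2, 10, 12, 0, 9, 8]
j=3: ys[3] = 0+12 = 12 → [2, 10, 12, 12, 9, 8]
j=4: ys[4] = 9+12 = 21 → [2, 10, 12, 12, 21, 8]
j=5: ys[5] = 8+21 = 29 → [2, 10, 12, 12, 21, 29]
sum = 86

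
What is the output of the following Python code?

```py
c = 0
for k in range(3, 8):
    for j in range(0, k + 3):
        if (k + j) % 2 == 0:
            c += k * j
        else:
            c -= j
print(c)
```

387

k=3,j=0: odd sum, c = 0-0 = 0
k=3,j=1: even sum, c = 0+3 = 3
k=3,j=2: odd sum, c = 3-2 = 1
k=3,j=3: even sum, c = 1+9 = 10
k=3,j=4: odd sum, c = 10-4 = 6
k=3,j=5: even sum, c = 6+15 = 21
k=4,j=0: even sum, c = 21+0 = 21
k=4,j=1: odd sum, c = 21-1 = 20
k=4,j=2: even sum, c = 20+8 = 28
k=4,j=3: odd sum, c = 28-3 = 25
k=4,j=4: even sum, c = 25+16 = 41
k=4,j=5: odd sum, c = 41-5 = 36
k=4,j=6: even sum, c = 36+24 = 60
k=5,j=0: odd sum, c = 60-0 = 60
k=5,j=1: even sum, c = 60+5 = 65
k=5,j=2: odd sum, c = 65-2 = 63
k=5,j=3: even sum, c = 63+15 = 78
k=5,j=4: odd sum, c = 78-4 = 74
k=5,j=5: even sum, c = 74+25 = 99
k=5,j=6: odd sum, c = 99-6 = 93
k=5,j=7: even sum, c = 93+35 = 128
k=6,j=0: even sum, c = 128+0 = 128
k=6,j=1: odd sum, c = 128-1 = 127
k=6,j=2: even sum, c = 127+12 = 139
k=6,j=3: odd sum, c = 139-3 = 136
k=6,j=4: even sum, c = 136+24 = 160
k=6,j=5: odd sum, c = 160-5 = 155
k=6,j=6: even sum, c = 155+36 = 191
k=6,j=7: odd sum, c = 191-7 = 184
k=6,j=8: even sum, c = 184+48 = 232
k=7,j=0: odd sum, c = 232-0 = 232
k=7,j=1: even sum, c = 232+7 = 239
k=7,j=2: odd sum, c = 239-2 = 237
k=7,j=3: even sum, c = 237+21 = 258
k=7,j=4: odd sum, c = 258-4 = 254
k=7,j=5: even sum, c = 254+35 = 289
k=7,j=6: odd sum, c = 289-6 = 283
k=7,j=7: even sum, c = 283+49 = 332
k=7,j=8: odd sum, c = 332-8 = 324
k=7,j=9: even sum, c = 324+63 = 387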